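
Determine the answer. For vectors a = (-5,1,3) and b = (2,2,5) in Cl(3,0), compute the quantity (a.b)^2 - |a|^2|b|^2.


a . b = (-5)*2 + 1*2 + 3*5
= -10 + 2 + 15 = 7
|a|^2 = (-5)^2 + 1^2 + 3^2 = 35
|b|^2 = 2^2 + 2^2 + 5^2 = 33
(a.b)^2 = 7^2 = 49
|a|^2 * |b|^2 = 35 * 33 = 1155
Result = 49 - 1155 = -1106


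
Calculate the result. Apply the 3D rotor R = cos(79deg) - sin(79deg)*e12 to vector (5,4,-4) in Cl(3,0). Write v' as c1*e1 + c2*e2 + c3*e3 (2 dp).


Rotor R = cos(79deg) - sin(79deg)*e12
Rotation angle theta = 2 * 79 = 158 degrees in the e12 plane (e1 -> e2).
The component perpendicular to the plane (e3) is invariant: v'_3 = v3 = -4.00
cos(158deg) = -0.9272, sin(158deg) = 0.3746
v'_1 = v1*cos(theta) - v2*sin(theta) = 5*(-0.9272) - 4*0.3746 = -6.13
v'_2 = v1*sin(theta) + v2*cos(theta) = 5*0.3746 + 4*(-0.9272) = -1.84
v' = -6.13*e1 - 1.84*e2 - 4.00*e3


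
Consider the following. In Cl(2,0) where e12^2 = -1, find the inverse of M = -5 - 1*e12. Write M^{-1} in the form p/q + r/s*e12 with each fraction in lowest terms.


M = -5 - 1*e12, where e12^2 = -1.
Since M commutes with its reverse ~M = a - b*e12, M * ~M = a^2 - b^2*e12^2 = a^2 + b^2.
So M^{-1} = ~M / (a^2 + b^2) = (a - b*e12)/(a^2 + b^2).
a^2 + b^2 = 25 + 1 = 26
Scalar part = -5/26 = -5/26
Bivector coeff = 1/26 = 1/26
M^{-1} = -5/26 + 1/26*e12


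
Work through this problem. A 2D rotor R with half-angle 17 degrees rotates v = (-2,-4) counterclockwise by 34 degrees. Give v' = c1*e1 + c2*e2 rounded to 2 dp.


Rotor R = cos(17deg) - sin(17deg)*e12
Rotation angle theta = 2 * 17 = 34 degrees
v' = R*v*~R rotates v by theta.
cos(34deg) = 0.8290, sin(34deg) = 0.5592
v'_1 = -2*cos(34deg) - (-4)*sin(34deg)
= -2*0.8290 - (-4)*0.5592
= 0.58
v'_2 = -2*sin(34deg) + (-4)*cos(34deg)
= -2*0.5592 + (-4)*0.8290
= -4.43
v' = 0.58*e1 - 4.43*e2


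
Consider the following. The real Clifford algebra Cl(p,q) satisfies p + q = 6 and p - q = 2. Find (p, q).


We need p + q = 6 and p - q = 2.
Adding: 2p = 6 + 2 = 8, so p = 4.
Then q = 6 - 4 = 2.
(p, q) = (4, 2)


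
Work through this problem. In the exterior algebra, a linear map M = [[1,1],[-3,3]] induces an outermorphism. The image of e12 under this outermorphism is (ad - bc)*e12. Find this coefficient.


The outermorphism of a linear map f sends e1^e2 to f(e1)^f(e2).
f(e1) = 1*e1 - 3*e2
f(e2) = 1*e1 + 3*e2
f(e1) ^ f(e2) = (1*e1 - 3*e2) ^ (1*e1 + 3*e2)
= 1*3*e12 + (-3)*1*e21
= (3 - (-3))*e12
= 6*e12
Coefficient = 6


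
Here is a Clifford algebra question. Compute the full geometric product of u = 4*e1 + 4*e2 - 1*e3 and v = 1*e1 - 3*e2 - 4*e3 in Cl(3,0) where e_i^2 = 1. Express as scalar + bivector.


In Cl(3,0): e_i^2 = 1, e_ie_j = -e_je_i for i != j.
Scalar part = u . v = 4*1 + 4*(-3) + (-1)*(-4)
= 4 + (-12) + 4 = -4
e12 coeff = 4*(-3) - 4*1 = -12 - 4 = -16
e13 coeff = 4*(-4) - (-1)*1 = -16 - (-1) = -15
e23 coeff = 4*(-4) - (-1)*(-3) = -16 - 3 = -19
uv = -4 - 16*e12 - 15*e13 - 19*e23


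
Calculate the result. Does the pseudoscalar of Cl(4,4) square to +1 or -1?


The pseudoscalar I = e1...e_n (product of all n generators) of Cl(p,q) satisfies I^2 = (-1)^(q + n(n-1)/2).
p = 4, q = 4, n = p + q = 8
n(n-1)/2 = 8 * 7 / 2 = 28
Exponent = q + n(n-1)/2 = 4 + 28 = 32
I^2 = (-1)^32 = +1


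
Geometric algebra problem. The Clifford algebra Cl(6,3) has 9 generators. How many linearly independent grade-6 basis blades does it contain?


Number of grade-k basis blades in Cl(p,q) with n = p + q is C(n, k).
n = 6 + 3 = 9
C(9, 6) = 9! / (6! * 3!)
= 362880 / (720 * 6)
= 84


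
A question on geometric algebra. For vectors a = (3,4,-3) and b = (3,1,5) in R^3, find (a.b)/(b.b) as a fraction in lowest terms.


Projection coefficient = (a . b) / (b . b)
a . b = 3*3 + 4*1 + (-3)*5
= 9 + 4 + (-15) = -2
b . b = 3^2 + 1^2 + 5^2
= 9 + 1 + 25 = 35
Coefficient = -2/35
In lowest terms: -2/35


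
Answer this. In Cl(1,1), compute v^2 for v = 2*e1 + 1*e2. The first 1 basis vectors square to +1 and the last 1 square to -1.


v^2 = sum of c_i^2 * e_i^2
Positive signature terms (e_i^2 = +1): 2^2 = 4
Negative signature terms (e_j^2 = -1): 1^2 = 1
v^2 = 4 - 1 = 3


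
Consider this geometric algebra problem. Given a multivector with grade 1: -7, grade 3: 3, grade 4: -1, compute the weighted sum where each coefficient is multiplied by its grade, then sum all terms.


Grade-weighted sum = sum of grade_k * coefficient_k
1*(-7) = -7
3*3 = 9
4*(-1) = -4
Total = -7 + 9 + (-4) = -2


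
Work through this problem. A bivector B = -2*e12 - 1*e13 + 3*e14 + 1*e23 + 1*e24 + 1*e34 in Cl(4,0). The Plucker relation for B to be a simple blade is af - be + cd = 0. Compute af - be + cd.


Plucker relation: af - be + cd
a*f = (-2)*1 = -2
b*e = (-1)*1 = -1
c*d = 3*1 = 3
af - be + cd = -2 - (-1) + 3
= 2


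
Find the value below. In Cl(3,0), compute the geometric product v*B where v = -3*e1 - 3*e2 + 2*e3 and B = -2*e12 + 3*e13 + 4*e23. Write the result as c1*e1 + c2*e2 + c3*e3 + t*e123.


vB has grade-1 (vector) and grade-3 (trivector) parts: vB = (v _| B) + (v ^ B).
Vector part <vB>_1:
  e1: -v2*b12 - v3*b13 = -(-3)*(-2) - (2)*(3) = -12
  e2: v1*b12 - v3*b23 = (-3)*(-2) - (2)*(4) = -2
  e3: v1*b13 + v2*b23 = (-3)*(3) + (-3)*(4) = -21
Trivector part <vB>_3:
  e123: v1*b23 - v2*b13 + v3*b12 = (-3)*(4) - (-3)*(3) + (2)*(-2) = -7
vB = -12*e1 - 2*e2 - 21*e3 - 7*e123


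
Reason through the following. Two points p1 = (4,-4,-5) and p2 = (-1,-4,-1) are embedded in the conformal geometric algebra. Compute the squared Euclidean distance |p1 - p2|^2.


p1 - p2 = (5, 0, -4)
|p1 - p2|^2 = 5^2 + 0^2 + (-4)^2
= 25 + 0 + 16
= 41


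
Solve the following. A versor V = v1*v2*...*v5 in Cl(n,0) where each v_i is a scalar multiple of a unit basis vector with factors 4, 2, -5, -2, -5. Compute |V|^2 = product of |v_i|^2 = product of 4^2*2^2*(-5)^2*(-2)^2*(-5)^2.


Each vector v_i has |v_i|^2 = s_i^2
Squared scales: 4^2 = 16, 2^2 = 4, (-5)^2 = 25, (-2)^2 = 4, (-5)^2 = 25
|V|^2 = 16 * 4 * 25 * 4 * 25
= 160000


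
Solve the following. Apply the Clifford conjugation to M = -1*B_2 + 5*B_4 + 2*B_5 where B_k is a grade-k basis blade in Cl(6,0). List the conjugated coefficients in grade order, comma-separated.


Clifford conjugate sign for grade k: (-1)^(k(k+1)/2)
Grade 2: (-1)^(2*3/2) = (-1)^3 = -1, coeff -1 -> 1
Grade 4: (-1)^(4*5/2) = (-1)^10 = 1, coeff 5 -> 5
Grade 5: (-1)^(5*6/2) = (-1)^15 = -1, coeff 2 -> -2
Conjugated coefficients: 1, 5, -2


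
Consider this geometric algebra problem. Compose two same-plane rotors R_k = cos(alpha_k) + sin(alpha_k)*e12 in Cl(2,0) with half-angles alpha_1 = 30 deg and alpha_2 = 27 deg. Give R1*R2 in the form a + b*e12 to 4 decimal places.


Same-plane rotors commute and their half-angles add:
R1*R2 = cos(a1 + a2) + sin(a1 + a2)*e12.
a1 + a2 = 30 + 27 = 57 deg
cos(57 deg) = 0.5446
sin(57 deg) = 0.8387
R1*R2 = 0.5446 + 0.8387*e12


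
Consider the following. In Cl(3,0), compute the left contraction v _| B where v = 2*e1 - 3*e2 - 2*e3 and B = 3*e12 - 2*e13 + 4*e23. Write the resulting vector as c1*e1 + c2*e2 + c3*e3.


Left contraction v _| B = <vB>_1 (grade-1 part of the geometric product vB).
Using e1_|e12 = e2, e2_|e12 = -e1, e1_|e13 = e3, e3_|e13 = -e1, e2_|e23 = e3, e3_|e23 = -e2:
e1 coeff: -v2*b12 - v3*b13 = -(-3)*(3) - (-2)*(-2) = 5
e2 coeff: v1*b12 - v3*b23 = (2)*(3) - (-2)*(4) = 14
e3 coeff: v1*b13 + v2*b23 = (2)*(-2) + (-3)*(4) = -16
v _| B = 5*e1 + 14*e2 - 16*e3


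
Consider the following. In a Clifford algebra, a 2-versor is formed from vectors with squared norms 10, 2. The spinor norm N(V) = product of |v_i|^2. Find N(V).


Spinor norm N(V) = |v1|^2 * |v2|^2 * ... * |v2|^2
= 10 * 2
Running product: 10, 20
N(V) = 20


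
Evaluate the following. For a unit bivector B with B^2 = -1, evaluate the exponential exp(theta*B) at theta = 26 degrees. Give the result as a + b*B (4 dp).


For a unit bivector B with B^2 = -1, the exponential series gives
e^(theta*B) = cos(theta) + sin(theta)*B (the GA analogue of Euler's formula).
theta = 26 degrees = 0.453786 rad
cos(26 deg) = 0.8988
sin(26 deg) = 0.4384
exp(theta*B) = 0.8988 + 0.4384*B


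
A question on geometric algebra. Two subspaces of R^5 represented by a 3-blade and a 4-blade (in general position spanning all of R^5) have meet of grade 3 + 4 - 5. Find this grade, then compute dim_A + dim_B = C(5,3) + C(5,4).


Meet grade = grade(A) + grade(B) - n
= 3 + 4 - 5 = 2
C(5,3) = 10
C(5,4) = 5
dim_A + dim_B = 10 + 5 = 15


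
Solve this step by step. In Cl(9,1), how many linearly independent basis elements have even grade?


Even subalgebra dimension = 2^(n-1)
n = 9 + 1 = 10
2^(10 - 1) = 2^9 = 512
Verification: sum of C(10,k) for even k = 1 + 45 + 210 + 210 + 45 + 1 = 512
Result = 512


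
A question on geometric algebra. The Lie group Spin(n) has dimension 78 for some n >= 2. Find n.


dim Spin(n) = dim so(n) = n(n-1)/2.
Solve n(n-1)/2 = 78, i.e. n^2 - n - 156 = 0.
Discriminant = 1 + 8*78 = 625
n = (1 + sqrt(625))/2 = (1 + 25)/2 = 13


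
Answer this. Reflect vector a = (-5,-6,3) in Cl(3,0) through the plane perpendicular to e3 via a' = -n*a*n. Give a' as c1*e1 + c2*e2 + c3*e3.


Reflection formula: a' = -n*a*n, with n = e3 (unit vector, n^2 = 1).
For reflection through hyperplane perp to e3:
The component along e3 flips sign, others stay.
a = (-5, -6, 3)
a' = (-5, -6, -3)
a' = -5*e1 - 6*e2 - 3*e3


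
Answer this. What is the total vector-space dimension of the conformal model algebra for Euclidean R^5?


The conformal model of R^5 uses Cl(6,1): the 5 Euclidean generators plus two extra orthogonal generators e+ (e+^2 = +1) and e- (e-^2 = -1), from which the null vectors e0, einf are built.
Number of generators m = 5 + 2 = 7.
dim Cl(p,q) = 2^m = 2^7 = 128


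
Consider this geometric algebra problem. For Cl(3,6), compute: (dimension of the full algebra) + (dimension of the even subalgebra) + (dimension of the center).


n = 3 + 6 = 9
Total dim = 2^9 = 512
Even subalgebra dim = 2^8 = 256
n is odd, so center dim = 2
Sum = 512 + 256 + 2 = 770


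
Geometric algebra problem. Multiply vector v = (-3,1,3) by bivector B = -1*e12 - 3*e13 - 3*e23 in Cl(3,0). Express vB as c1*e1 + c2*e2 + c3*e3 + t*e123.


vB has grade-1 (vector) and grade-3 (trivector) parts: vB = (v _| B) + (v ^ B).
Vector part <vB>_1:
  e1: -v2*b12 - v3*b13 = -(1)*(-1) - (3)*(-3) = 10
  e2: v1*b12 - v3*b23 = (-3)*(-1) - (3)*(-3) = 12
  e3: v1*b13 + v2*b23 = (-3)*(-3) + (1)*(-3) = 6
Trivector part <vB>_3:
  e123: v1*b23 - v2*b13 + v3*b12 = (-3)*(-3) - (1)*(-3) + (3)*(-1) = 9
vB = 10*e1 + 12*e2 + 6*e3 + 9*e123


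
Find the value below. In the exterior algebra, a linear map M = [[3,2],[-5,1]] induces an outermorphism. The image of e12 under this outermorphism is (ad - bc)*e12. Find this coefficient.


The outermorphism of a linear map f sends e1^e2 to f(e1)^f(e2).
f(e1) = 3*e1 - 5*e2
f(e2) = 2*e1 + 1*e2
f(e1) ^ f(e2) = (3*e1 - 5*e2) ^ (2*e1 + 1*e2)
= 3*1*e12 + (-5)*2*e21
= (3 - (-10))*e12
= 13*e12
Coefficient = 13


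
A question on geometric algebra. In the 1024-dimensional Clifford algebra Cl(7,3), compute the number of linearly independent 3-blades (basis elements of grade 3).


Number of grade-k basis blades in Cl(p,q) with n = p + q is C(n, k).
n = 7 + 3 = 10
C(10, 3) = 10! / (3! * 7!)
= 3628800 / (6 * 5040)
= 120


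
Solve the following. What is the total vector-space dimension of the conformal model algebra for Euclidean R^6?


The conformal model of R^6 uses Cl(7,1): the 6 Euclidean generators plus two extra orthogonal generators e+ (e+^2 = +1) and e- (e-^2 = -1), from which the null vectors e0, einf are built.
Number of generators m = 6 + 2 = 8.
dim Cl(p,q) = 2^m = 2^8 = 256


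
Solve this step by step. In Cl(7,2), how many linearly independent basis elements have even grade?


Even subalgebra dimension = 2^(n-1)
n = 7 + 2 = 9
2^(9 - 1) = 2^8 = 256
Verification: sum of C(9,k) for even k = 1 + 36 + 126 + 84 + 9 = 256
Result = 256


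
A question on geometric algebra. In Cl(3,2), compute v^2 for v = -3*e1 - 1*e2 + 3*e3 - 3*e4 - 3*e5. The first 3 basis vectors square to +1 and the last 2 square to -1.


v^2 = sum of c_i^2 * e_i^2
Positive signature terms (e_i^2 = +1): (-3)^2 + (-1)^2 + 3^2 = 19
Negative signature terms (e_j^2 = -1): (-3)^2 + (-3)^2 = 18
v^2 = 19 - 18 = 1


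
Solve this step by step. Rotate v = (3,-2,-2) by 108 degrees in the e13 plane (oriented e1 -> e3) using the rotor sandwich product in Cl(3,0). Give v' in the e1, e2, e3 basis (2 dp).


Rotor R = cos(54deg) - sin(54deg)*e13
Rotation angle theta = 2 * 54 = 108 degrees in the e13 plane (e1 -> e3).
The component perpendicular to the plane (e2) is invariant: v'_2 = v2 = -2.00
cos(108deg) = -0.3090, sin(108deg) = 0.9511
v'_1 = v1*cos(theta) - v3*sin(theta) = 3*(-0.3090) - (-2)*0.9511 = 0.98
v'_3 = v1*sin(theta) + v3*cos(theta) = 3*0.9511 + (-2)*(-0.3090) = 3.47
v' = 0.98*e1 - 2.00*e2 + 3.47*e3


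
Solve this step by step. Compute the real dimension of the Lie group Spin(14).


Spin(n) double-covers SO(n); both have Lie algebra so(n) of dimension n(n-1)/2.
n = 14
n(n-1) = 14 * 13 = 182
dim Spin(14) = 182/2 = 91


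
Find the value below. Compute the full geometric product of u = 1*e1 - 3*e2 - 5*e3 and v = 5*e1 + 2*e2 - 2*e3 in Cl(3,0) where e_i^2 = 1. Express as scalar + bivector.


In Cl(3,0): e_i^2 = 1, e_ie_j = -e_je_i for i != j.
Scalar part = u . v = 1*5 + (-3)*2 + (-5)*(-2)
= 5 + (-6) + 10 = 9
e12 coeff = 1*2 - (-3)*5 = 2 - (-15) = 17
e13 coeff = 1*(-2) - (-5)*5 = -2 - (-25) = 23
e23 coeff = (-3)*(-2) - (-5)*2 = 6 - (-10) = 16
uv = 9 + 17*e12 + 23*e13 + 16*e23


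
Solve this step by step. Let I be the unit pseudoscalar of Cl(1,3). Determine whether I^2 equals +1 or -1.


The pseudoscalar I = e1...e_n (product of all n generators) of Cl(p,q) satisfies I^2 = (-1)^(q + n(n-1)/2).
p = 1, q = 3, n = p + q = 4
n(n-1)/2 = 4 * 3 / 2 = 6
Exponent = q + n(n-1)/2 = 3 + 6 = 9
I^2 = (-1)^9 = -1


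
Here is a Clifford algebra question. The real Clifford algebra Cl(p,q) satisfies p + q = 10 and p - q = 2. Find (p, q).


We need p + q = 10 and p - q = 2.
Adding: 2p = 10 + 2 = 12, so p = 6.
Then q = 10 - 6 = 4.
(p, q) = (6, 4)


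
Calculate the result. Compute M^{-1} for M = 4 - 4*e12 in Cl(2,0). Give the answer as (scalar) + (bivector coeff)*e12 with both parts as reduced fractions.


M = 4 - 4*e12, where e12^2 = -1.
Since M commutes with its reverse ~M = a - b*e12, M * ~M = a^2 - b^2*e12^2 = a^2 + b^2.
So M^{-1} = ~M / (a^2 + b^2) = (a - b*e12)/(a^2 + b^2).
a^2 + b^2 = 16 + 16 = 32
Scalar part = 4/32 = 1/8
Bivector coeff = 4/32 = 1/8
M^{-1} = 1/8 + 1/8*e12


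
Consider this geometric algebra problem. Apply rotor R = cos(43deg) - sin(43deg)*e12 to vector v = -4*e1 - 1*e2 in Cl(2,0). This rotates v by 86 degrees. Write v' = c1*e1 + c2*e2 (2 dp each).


Rotor R = cos(43deg) - sin(43deg)*e12
Rotation angle theta = 2 * 43 = 86 degrees
v' = R*v*~R rotates v by theta.
cos(86deg) = 0.0698, sin(86deg) = 0.9976
v'_1 = -4*cos(86deg) - (-1)*sin(86deg)
= -4*0.0698 - (-1)*0.9976
= 0.72
v'_2 = -4*sin(86deg) + (-1)*cos(86deg)
= -4*0.9976 + (-1)*0.0698
= -4.06
v' = 0.72*e1 - 4.06*e2


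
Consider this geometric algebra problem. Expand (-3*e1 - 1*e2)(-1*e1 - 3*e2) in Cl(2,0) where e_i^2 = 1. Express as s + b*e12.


Expand: (-3*e1 - 1*e2)(-1*e1 - 3*e2)
= (-3)*(-1)*e1e1 + (-3)*(-3)*e1e2 + (-1)*(-1)*e2e1 + (-1)*(-3)*e2e2
Using e1^2 = e2^2 = 1, e2e1 = -e1e2:
Scalar part s = (-3)*(-1) + (-1)*(-3) = 3 + 3 = 6
Bivector part b = (-3)*(-3) - (-1)*(-1) = 9 - 1 = 8
uv = 6 + 8*e12


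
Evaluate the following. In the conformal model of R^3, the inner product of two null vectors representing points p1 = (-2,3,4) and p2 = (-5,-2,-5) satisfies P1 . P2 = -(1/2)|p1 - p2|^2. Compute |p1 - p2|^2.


p1 - p2 = (3, 5, 9)
|p1 - p2|^2 = 3^2 + 5^2 + 9^2
= 9 + 25 + 81
= 115


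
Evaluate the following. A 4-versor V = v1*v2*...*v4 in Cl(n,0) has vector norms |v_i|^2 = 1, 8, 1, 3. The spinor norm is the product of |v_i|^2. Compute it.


Spinor norm N(V) = |v1|^2 * |v2|^2 * ... * |v4|^2
= 1 * 8 * 1 * 3
Running product: 1, 8, 8, 24
N(V) = 24


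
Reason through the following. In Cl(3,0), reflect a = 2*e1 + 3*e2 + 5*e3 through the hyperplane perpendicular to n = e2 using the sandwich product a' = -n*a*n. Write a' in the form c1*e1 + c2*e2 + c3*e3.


Reflection formula: a' = -n*a*n, with n = e2 (unit vector, n^2 = 1).
For reflection through hyperplane perp to e2:
The component along e2 flips sign, others stay.
a = (2, 3, 5)
a' = (2, -3, 5)
a' = 2*e1 - 3*e2 + 5*e3


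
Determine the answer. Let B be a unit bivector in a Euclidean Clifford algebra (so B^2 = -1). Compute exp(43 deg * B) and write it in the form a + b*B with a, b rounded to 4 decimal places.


For a unit bivector B with B^2 = -1, the exponential series gives
e^(theta*B) = cos(theta) + sin(theta)*B (the GA analogue of Euler's formula).
theta = 43 degrees = 0.750492 rad
cos(43 deg) = 0.7314
sin(43 deg) = 0.6820
exp(theta*B) = 0.7314 + 0.6820*B


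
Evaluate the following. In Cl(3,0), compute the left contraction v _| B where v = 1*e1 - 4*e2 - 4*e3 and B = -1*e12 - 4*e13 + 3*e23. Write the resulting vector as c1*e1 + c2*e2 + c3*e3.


Left contraction v _| B = <vB>_1 (grade-1 part of the geometric product vB).
Using e1_|e12 = e2, e2_|e12 = -e1, e1_|e13 = e3, e3_|e13 = -e1, e2_|e23 = e3, e3_|e23 = -e2:
e1 coeff: -v2*b12 - v3*b13 = -(-4)*(-1) - (-4)*(-4) = -20
e2 coeff: v1*b12 - v3*b23 = (1)*(-1) - (-4)*(3) = 11
e3 coeff: v1*b13 + v2*b23 = (1)*(-4) + (-4)*(3) = -16
v _| B = -20*e1 + 11*e2 - 16*e3


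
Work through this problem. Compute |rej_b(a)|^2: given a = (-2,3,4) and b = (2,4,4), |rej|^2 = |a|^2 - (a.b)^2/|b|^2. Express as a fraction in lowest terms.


|a|^2 = (-2)^2 + 3^2 + 4^2 = 29
|b|^2 = 2^2 + 4^2 + 4^2 = 36
a . b = (-2)*2 + 3*4 + 4*4 = 24
(a.b)^2 = 24^2 = 576
|rej|^2 = 29 - 576/36
= (1044 - 576)/36
= 468/36
In lowest terms: 13/1


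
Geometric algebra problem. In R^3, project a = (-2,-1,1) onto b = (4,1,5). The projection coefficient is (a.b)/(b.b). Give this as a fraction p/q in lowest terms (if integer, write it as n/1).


Projection coefficient = (a . b) / (b . b)
a . b = (-2)*4 + (-1)*1 + 1*5
= -8 + (-1) + 5 = -4
b . b = 4^2 + 1^2 + 5^2
= 16 + 1 + 25 = 42
Coefficient = -4/42
In lowest terms: -2/21


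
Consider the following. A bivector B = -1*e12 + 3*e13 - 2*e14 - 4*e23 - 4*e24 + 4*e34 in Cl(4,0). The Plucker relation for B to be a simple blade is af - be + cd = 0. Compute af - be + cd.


Plucker relation: af - be + cd
a*f = (-1)*4 = -4
b*e = 3*(-4) = -12
c*d = (-2)*(-4) = 8
af - be + cd = -4 - (-12) + 8
= 16


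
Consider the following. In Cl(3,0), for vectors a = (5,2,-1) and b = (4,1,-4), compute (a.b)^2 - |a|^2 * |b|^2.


a . b = 5*4 + 2*1 + (-1)*(-4)
= 20 + 2 + 4 = 26
|a|^2 = 5^2 + 2^2 + (-1)^2 = 30
|b|^2 = 4^2 + 1^2 + (-4)^2 = 33
(a.b)^2 = 26^2 = 676
|a|^2 * |b|^2 = 30 * 33 = 990
Result = 676 - 990 = -314


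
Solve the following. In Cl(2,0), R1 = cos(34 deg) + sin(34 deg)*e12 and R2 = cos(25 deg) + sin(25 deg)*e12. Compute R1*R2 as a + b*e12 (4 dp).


Same-plane rotors commute and their half-angles add:
R1*R2 = cos(a1 + a2) + sin(a1 + a2)*e12.
a1 + a2 = 34 + 25 = 59 deg
cos(59 deg) = 0.5150
sin(59 deg) = 0.8572
R1*R2 = 0.5150 + 0.8572*e12


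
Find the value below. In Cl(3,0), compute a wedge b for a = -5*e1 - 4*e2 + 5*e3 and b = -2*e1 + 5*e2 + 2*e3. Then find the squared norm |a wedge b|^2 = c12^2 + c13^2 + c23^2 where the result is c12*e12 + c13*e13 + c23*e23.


a wedge b = (a1*b2 - a2*b1)*e12 + (a1*b3 - a3*b1)*e13 + (a2*b3 - a3*b2)*e23
e12 coeff: (-5)*5 - (-4)*(-2) = -25 - 8 = -33
e13 coeff: (-5)*2 - 5*(-2) = -10 - (-10) = 0
e23 coeff: (-4)*2 - 5*5 = -8 - 25 = -33
|a wedge b|^2 = (-33)^2 + 0^2 + (-33)^2
= 1089 + 0 + 1089
= 2178


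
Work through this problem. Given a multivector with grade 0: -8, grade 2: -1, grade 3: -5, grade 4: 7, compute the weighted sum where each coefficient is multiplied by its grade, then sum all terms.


Grade-weighted sum = sum of grade_k * coefficient_k
0*(-8) = 0
2*(-1) = -2
3*(-5) = -15
4*7 = 28
Total = 0 + (-2) + (-15) + 28 = 11


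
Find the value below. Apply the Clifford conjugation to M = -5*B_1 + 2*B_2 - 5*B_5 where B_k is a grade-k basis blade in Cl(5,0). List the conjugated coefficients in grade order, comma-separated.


Clifford conjugate sign for grade k: (-1)^(k(k+1)/2)
Grade 1: (-1)^(1*2/2) = (-1)^1 = -1, coeff -5 -> 5
Grade 2: (-1)^(2*3/2) = (-1)^3 = -1, coeff 2 -> -2
Grade 5: (-1)^(5*6/2) = (-1)^15 = -1, coeff -5 -> 5
Conjugated coefficients: 5, -2, 5


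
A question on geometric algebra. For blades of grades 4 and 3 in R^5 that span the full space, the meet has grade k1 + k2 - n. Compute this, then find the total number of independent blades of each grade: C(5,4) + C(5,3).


Meet grade = grade(A) + grade(B) - n
= 4 + 3 - 5 = 2
C(5,4) = 5
C(5,3) = 10
dim_A + dim_B = 5 + 10 = 15


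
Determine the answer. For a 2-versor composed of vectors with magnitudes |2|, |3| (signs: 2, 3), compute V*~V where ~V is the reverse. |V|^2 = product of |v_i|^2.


Each vector v_i has |v_i|^2 = s_i^2
Squared scales: 2^2 = 4, 3^2 = 9
|V|^2 = 4 * 9
= 36


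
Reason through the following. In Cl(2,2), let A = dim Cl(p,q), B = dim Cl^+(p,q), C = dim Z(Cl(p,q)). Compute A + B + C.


n = 2 + 2 = 4
Total dim = 2^4 = 16
Even subalgebra dim = 2^3 = 8
n is even, so center dim = 1
Sum = 16 + 8 + 1 = 25


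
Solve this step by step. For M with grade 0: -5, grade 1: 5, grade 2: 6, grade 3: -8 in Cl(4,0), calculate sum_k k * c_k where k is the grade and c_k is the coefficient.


Grade-weighted sum = sum of grade_k * coefficient_k
0*(-5) = 0
1*5 = 5
2*6 = 12
3*(-8) = -24
Total = 0 + 5 + 12 + (-24) = -7


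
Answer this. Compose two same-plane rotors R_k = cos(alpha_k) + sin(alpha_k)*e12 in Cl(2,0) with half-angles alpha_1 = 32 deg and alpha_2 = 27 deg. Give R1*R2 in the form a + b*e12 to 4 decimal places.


Same-plane rotors commute and their half-angles add:
R1*R2 = cos(a1 + a2) + sin(a1 + a2)*e12.
a1 + a2 = 32 + 27 = 59 deg
cos(59 deg) = 0.5150
sin(59 deg) = 0.8572
R1*R2 = 0.5150 + 0.8572*e12


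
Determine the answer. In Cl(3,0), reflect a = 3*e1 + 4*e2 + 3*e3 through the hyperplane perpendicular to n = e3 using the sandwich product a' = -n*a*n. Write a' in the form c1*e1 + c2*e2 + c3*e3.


Reflection formula: a' = -n*a*n, with n = e3 (unit vector, n^2 = 1).
For reflection through hyperplane perp to e3:
The component along e3 flips sign, others stay.
a = (3, 4, 3)
a' = (3, 4, -3)
a' = 3*e1 + 4*e2 - 3*e3


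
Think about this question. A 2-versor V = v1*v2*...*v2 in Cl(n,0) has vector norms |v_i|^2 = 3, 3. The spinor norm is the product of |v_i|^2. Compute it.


Spinor norm N(V) = |v1|^2 * |v2|^2 * ... * |v2|^2
= 3 * 3
Running product: 3, 9
N(V) = 9


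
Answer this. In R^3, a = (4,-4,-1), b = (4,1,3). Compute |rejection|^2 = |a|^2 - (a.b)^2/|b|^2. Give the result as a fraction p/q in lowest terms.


|a|^2 = 4^2 + (-4)^2 + (-1)^2 = 33
|b|^2 = 4^2 + 1^2 + 3^2 = 26
a . b = 4*4 + (-4)*1 + (-1)*3 = 9
(a.b)^2 = 9^2 = 81
|rej|^2 = 33 - 81/26
= (858 - 81)/26
= 777/26
In lowest terms: 777/26


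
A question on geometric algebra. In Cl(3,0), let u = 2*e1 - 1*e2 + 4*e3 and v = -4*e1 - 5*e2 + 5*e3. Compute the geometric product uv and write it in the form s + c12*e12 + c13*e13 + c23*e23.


In Cl(3,0): e_i^2 = 1, e_ie_j = -e_je_i for i != j.
Scalar part = u . v = 2*(-4) + (-1)*(-5) + 4*5
= -8 + 5 + 20 = 17
e12 coeff = 2*(-5) - (-1)*(-4) = -10 - 4 = -14
e13 coeff = 2*5 - 4*(-4) = 10 - (-16) = 26
e23 coeff = (-1)*5 - 4*(-5) = -5 - (-20) = 15
uv = 17 - 14*e12 + 26*e13 + 15*e23


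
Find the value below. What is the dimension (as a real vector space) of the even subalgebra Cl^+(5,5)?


Even subalgebra dimension = 2^(n-1)
n = 5 + 5 = 10
2^(10 - 1) = 2^9 = 512
Verification: sum of C(10,k) for even k = 1 + 45 + 210 + 210 + 45 + 1 = 512
Result = 512


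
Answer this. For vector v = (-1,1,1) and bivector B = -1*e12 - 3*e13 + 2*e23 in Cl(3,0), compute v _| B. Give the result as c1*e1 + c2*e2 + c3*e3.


Left contraction v _| B = <vB>_1 (grade-1 part of the geometric product vB).
Using e1_|e12 = e2, e2_|e12 = -e1, e1_|e13 = e3, e3_|e13 = -e1, e2_|e23 = e3, e3_|e23 = -e2:
e1 coeff: -v2*b12 - v3*b13 = -(1)*(-1) - (1)*(-3) = 4
e2 coeff: v1*b12 - v3*b23 = (-1)*(-1) - (1)*(2) = -1
e3 coeff: v1*b13 + v2*b23 = (-1)*(-3) + (1)*(2) = 5
v _| B = 4*e1 - 1*e2 + 5*e3


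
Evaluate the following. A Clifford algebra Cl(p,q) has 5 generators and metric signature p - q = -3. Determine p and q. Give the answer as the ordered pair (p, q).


We need p + q = 5 and p - q = -3.
Adding: 2p = 5 + (-3) = 2, so p = 1.
Then q = 5 - 1 = 4.
(p, q) = (1, 4)


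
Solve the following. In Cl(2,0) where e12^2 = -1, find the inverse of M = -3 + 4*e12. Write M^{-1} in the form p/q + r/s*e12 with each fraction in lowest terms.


M = -3 + 4*e12, where e12^2 = -1.
Since M commutes with its reverse ~M = a - b*e12, M * ~M = a^2 - b^2*e12^2 = a^2 + b^2.
So M^{-1} = ~M / (a^2 + b^2) = (a - b*e12)/(a^2 + b^2).
a^2 + b^2 = 9 + 16 = 25
Scalar part = -3/25 = -3/25
Bivector coeff = -4/25 = -4/25
M^{-1} = -3/25 - 4/25*e12


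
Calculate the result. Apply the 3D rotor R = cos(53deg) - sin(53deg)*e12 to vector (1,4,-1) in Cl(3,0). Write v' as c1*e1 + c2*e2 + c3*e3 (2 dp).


Rotor R = cos(53deg) - sin(53deg)*e12
Rotation angle theta = 2 * 53 = 106 degrees in the e12 plane (e1 -> e2).
The component perpendicular to the plane (e3) is invariant: v'_3 = v3 = -1.00
cos(106deg) = -0.2756, sin(106deg) = 0.9613
v'_1 = v1*cos(theta) - v2*sin(theta) = 1*(-0.2756) - 4*0.9613 = -4.12
v'_2 = v1*sin(theta) + v2*cos(theta) = 1*0.9613 + 4*(-0.2756) = -0.14
v' = -4.12*e1 - 0.14*e2 - 1.00*e3


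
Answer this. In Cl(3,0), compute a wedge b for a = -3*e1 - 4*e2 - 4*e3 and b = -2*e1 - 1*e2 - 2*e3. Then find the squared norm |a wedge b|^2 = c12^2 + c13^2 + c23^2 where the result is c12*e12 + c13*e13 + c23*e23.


a wedge b = (a1*b2 - a2*b1)*e12 + (a1*b3 - a3*b1)*e13 + (a2*b3 - a3*b2)*e23
e12 coeff: (-3)*(-1) - (-4)*(-2) = 3 - 8 = -5
e13 coeff: (-3)*(-2) - (-4)*(-2) = 6 - 8 = -2
e23 coeff: (-4)*(-2) - (-4)*(-1) = 8 - 4 = 4
|a wedge b|^2 = (-5)^2 + (-2)^2 + 4^2
= 25 + 4 + 16
= 45


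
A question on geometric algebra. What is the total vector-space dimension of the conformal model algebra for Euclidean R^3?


The conformal model of R^3 uses Cl(4,1): the 3 Euclidean generators plus two extra orthogonal generators e+ (e+^2 = +1) and e- (e-^2 = -1), from which the null vectors e0, einf are built.
Number of generators m = 3 + 2 = 5.
dim Cl(p,q) = 2^m = 2^5 = 32


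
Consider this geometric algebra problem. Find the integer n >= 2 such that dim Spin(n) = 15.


dim Spin(n) = dim so(n) = n(n-1)/2.
Solve n(n-1)/2 = 15, i.e. n^2 - n - 30 = 0.
Discriminant = 1 + 8*15 = 121
n = (1 + sqrt(121))/2 = (1 + 11)/2 = 6


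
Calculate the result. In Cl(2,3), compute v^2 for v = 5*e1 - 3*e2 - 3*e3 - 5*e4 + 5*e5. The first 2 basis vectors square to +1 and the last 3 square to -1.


v^2 = sum of c_i^2 * e_i^2
Positive signature terms (e_i^2 = +1): 5^2 + (-3)^2 = 34
Negative signature terms (e_j^2 = -1): (-3)^2 + (-5)^2 + 5^2 = 59
v^2 = 34 - 59 = -25


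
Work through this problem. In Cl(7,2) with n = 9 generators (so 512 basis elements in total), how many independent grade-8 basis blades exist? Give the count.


Number of grade-k basis blades in Cl(p,q) with n = p + q is C(n, k).
n = 7 + 2 = 9
C(9, 8) = 9! / (8! * 1!)
= 362880 / (40320 * 1)
= 9


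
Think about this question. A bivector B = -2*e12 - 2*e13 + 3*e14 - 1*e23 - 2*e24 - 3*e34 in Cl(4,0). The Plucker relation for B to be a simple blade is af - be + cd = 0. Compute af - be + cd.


Plucker relation: af - be + cd
a*f = (-2)*(-3) = 6
b*e = (-2)*(-2) = 4
c*d = 3*(-1) = -3
af - be + cd = 6 - 4 + (-3)
= -1


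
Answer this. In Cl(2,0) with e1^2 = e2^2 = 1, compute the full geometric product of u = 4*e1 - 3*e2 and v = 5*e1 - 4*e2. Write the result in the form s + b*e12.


Expand: (4*e1 - 3*e2)(5*e1 - 4*e2)
= 4*5*e1e1 + 4*(-4)*e1e2 + (-3)*5*e2e1 + (-3)*(-4)*e2e2
Using e1^2 = e2^2 = 1, e2e1 = -e1e2:
Scalar part s = 4*5 + (-3)*(-4) = 20 + 12 = 32
Bivector part b = 4*(-4) - (-3)*5 = -16 - (-15) = -1
uv = 32 - 1*e12


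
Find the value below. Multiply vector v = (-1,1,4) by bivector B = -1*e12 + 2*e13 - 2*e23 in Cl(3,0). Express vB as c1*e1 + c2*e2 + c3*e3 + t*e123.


vB has grade-1 (vector) and grade-3 (trivector) parts: vB = (v _| B) + (v ^ B).
Vector part <vB>_1:
  e1: -v2*b12 - v3*b13 = -(1)*(-1) - (4)*(2) = -7
  e2: v1*b12 - v3*b23 = (-1)*(-1) - (4)*(-2) = 9
  e3: v1*b13 + v2*b23 = (-1)*(2) + (1)*(-2) = -4
Trivector part <vB>_3:
  e123: v1*b23 - v2*b13 + v3*b12 = (-1)*(-2) - (1)*(2) + (4)*(-1) = -4
vB = -7*e1 + 9*e2 - 4*e3 - 4*e123


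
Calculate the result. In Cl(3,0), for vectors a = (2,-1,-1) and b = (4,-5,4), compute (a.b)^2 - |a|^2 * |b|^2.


a . b = 2*4 + (-1)*(-5) + (-1)*4
= 8 + 5 + (-4) = 9
|a|^2 = 2^2 + (-1)^2 + (-1)^2 = 6
|b|^2 = 4^2 + (-5)^2 + 4^2 = 57
(a.b)^2 = 9^2 = 81
|a|^2 * |b|^2 = 6 * 57 = 342
Result = 81 - 342 = -261


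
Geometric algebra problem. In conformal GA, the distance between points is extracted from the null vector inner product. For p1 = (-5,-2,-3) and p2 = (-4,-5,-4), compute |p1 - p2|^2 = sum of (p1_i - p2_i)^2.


p1 - p2 = (-1, 3, 1)
|p1 - p2|^2 = (-1)^2 + 3^2 + 1^2
= 1 + 9 + 1
= 11


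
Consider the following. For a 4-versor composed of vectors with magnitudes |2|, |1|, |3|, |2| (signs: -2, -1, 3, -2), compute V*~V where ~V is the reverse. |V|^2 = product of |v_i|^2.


Each vector v_i has |v_i|^2 = s_i^2
Squared scales: (-2)^2 = 4, (-1)^2 = 1, 3^2 = 9, (-2)^2 = 4
|V|^2 = 4 * 1 * 9 * 4
= 144


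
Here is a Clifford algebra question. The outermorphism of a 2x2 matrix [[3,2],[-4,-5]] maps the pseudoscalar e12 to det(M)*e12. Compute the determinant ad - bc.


The outermorphism of a linear map f sends e1^e2 to f(e1)^f(e2).
f(e1) = 3*e1 - 4*e2
f(e2) = 2*e1 - 5*e2
f(e1) ^ f(e2) = (3*e1 - 4*e2) ^ (2*e1 - 5*e2)
= 3*(-5)*e12 + (-4)*2*e21
= (-15 - (-8))*e12
= -7*e12
Coefficient = -7


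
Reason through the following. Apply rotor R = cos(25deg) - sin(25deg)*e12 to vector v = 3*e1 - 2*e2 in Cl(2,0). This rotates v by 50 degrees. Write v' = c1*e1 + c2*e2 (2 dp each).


Rotor R = cos(25deg) - sin(25deg)*e12
Rotation angle theta = 2 * 25 = 50 degrees
v' = R*v*~R rotates v by theta.
cos(50deg) = 0.6428, sin(50deg) = 0.7660
v'_1 = 3*cos(50deg) - (-2)*sin(50deg)
= 3*0.6428 - (-2)*0.7660
= 3.46
v'_2 = 3*sin(50deg) + (-2)*cos(50deg)
= 3*0.7660 + (-2)*0.6428
= 1.01
v' = 3.46*e1 + 1.01*e2


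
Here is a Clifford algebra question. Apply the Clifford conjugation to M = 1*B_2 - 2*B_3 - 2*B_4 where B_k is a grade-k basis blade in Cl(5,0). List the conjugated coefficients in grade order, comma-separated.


Clifford conjugate sign for grade k: (-1)^(k(k+1)/2)
Grade 2: (-1)^(2*3/2) = (-1)^3 = -1, coeff 1 -> -1
Grade 3: (-1)^(3*4/2) = (-1)^6 = 1, coeff -2 -> -2
Grade 4: (-1)^(4*5/2) = (-1)^10 = 1, coeff -2 -> -2
Conjugated coefficients: -1, -2, -2


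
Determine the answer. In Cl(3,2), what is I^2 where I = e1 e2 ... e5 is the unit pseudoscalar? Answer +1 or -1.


The pseudoscalar I = e1...e_n (product of all n generators) of Cl(p,q) satisfies I^2 = (-1)^(q + n(n-1)/2).
p = 3, q = 2, n = p + q = 5
n(n-1)/2 = 5 * 4 / 2 = 10
Exponent = q + n(n-1)/2 = 2 + 10 = 12
I^2 = (-1)^12 = +1


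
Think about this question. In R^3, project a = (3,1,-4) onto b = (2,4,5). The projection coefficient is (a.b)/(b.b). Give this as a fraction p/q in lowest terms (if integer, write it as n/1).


Projection coefficient = (a . b) / (b . b)
a . b = 3*2 + 1*4 + (-4)*5
= 6 + 4 + (-20) = -10
b . b = 2^2 + 4^2 + 5^2
= 4 + 16 + 25 = 45
Coefficient = -10/45
In lowest terms: -2/9


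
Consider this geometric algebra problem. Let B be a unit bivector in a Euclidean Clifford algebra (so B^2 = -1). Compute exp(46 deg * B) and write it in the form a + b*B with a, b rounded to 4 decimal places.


For a unit bivector B with B^2 = -1, the exponential series gives
e^(theta*B) = cos(theta) + sin(theta)*B (the GA analogue of Euler's formula).
theta = 46 degrees = 0.802851 rad
cos(46 deg) = 0.6947
sin(46 deg) = 0.7193
exp(theta*B) = 0.6947 + 0.7193*B


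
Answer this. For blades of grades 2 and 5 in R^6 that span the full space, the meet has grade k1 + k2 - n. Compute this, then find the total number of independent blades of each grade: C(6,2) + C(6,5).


Meet grade = grade(A) + grade(B) - n
= 2 + 5 - 6 = 1
C(6,2) = 15
C(6,5) = 6
dim_A + dim_B = 15 + 6 = 21


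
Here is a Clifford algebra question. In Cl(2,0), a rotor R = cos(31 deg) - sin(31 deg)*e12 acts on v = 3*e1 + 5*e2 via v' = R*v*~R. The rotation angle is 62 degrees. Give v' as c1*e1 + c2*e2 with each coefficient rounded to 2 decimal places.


Rotor R = cos(31deg) - sin(31deg)*e12
Rotation angle theta = 2 * 31 = 62 degrees
v' = R*v*~R rotates v by theta.
cos(62deg) = 0.4695, sin(62deg) = 0.8829
v'_1 = 3*cos(62deg) - 5*sin(62deg)
= 3*0.4695 - 5*0.8829
= -3.01
v'_2 = 3*sin(62deg) + 5*cos(62deg)
= 3*0.8829 + 5*0.4695
= 5.00
v' = -3.01*e1 + 5.00*e2


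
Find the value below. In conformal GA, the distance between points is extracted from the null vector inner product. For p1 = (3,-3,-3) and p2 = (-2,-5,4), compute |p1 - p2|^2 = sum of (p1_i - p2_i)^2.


p1 - p2 = (5, 2, -7)
|p1 - p2|^2 = 5^2 + 2^2 + (-7)^2
= 25 + 4 + 49
= 78


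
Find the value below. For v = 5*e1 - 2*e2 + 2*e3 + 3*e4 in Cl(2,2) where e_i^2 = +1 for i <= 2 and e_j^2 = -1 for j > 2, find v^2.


v^2 = sum of c_i^2 * e_i^2
Positive signature terms (e_i^2 = +1): 5^2 + (-2)^2 = 29
Negative signature terms (e_j^2 = -1): 2^2 + 3^2 = 13
v^2 = 29 - 13 = 16


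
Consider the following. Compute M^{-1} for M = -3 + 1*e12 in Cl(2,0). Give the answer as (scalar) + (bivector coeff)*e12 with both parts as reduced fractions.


M = -3 + 1*e12, where e12^2 = -1.
Since M commutes with its reverse ~M = a - b*e12, M * ~M = a^2 - b^2*e12^2 = a^2 + b^2.
So M^{-1} = ~M / (a^2 + b^2) = (a - b*e12)/(a^2 + b^2).
a^2 + b^2 = 9 + 1 = 10
Scalar part = -3/10 = -3/10
Bivector coeff = -1/10 = -1/10
M^{-1} = -3/10 - 1/10*e12


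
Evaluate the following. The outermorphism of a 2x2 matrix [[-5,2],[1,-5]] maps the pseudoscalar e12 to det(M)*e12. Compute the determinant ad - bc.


The outermorphism of a linear map f sends e1^e2 to f(e1)^f(e2).
f(e1) = -5*e1 + 1*e2
f(e2) = 2*e1 - 5*e2
f(e1) ^ f(e2) = (-5*e1 + 1*e2) ^ (2*e1 - 5*e2)
= (-5)*(-5)*e12 + 1*2*e21
= (25 - 2)*e12
= 23*e12
Coefficient = 23


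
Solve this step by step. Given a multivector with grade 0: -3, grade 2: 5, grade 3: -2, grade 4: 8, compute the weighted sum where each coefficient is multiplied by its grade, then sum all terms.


Grade-weighted sum = sum of grade_k * coefficient_k
0*(-3) = 0
2*5 = 10
3*(-2) = -6
4*8 = 32
Total = 0 + 10 + (-6) + 32 = 36


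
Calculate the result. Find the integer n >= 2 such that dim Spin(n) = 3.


dim Spin(n) = dim so(n) = n(n-1)/2.
Solve n(n-1)/2 = 3, i.e. n^2 - n - 6 = 0.
Discriminant = 1 + 8*3 = 25
n = (1 + sqrt(25))/2 = (1 + 5)/2 = 3


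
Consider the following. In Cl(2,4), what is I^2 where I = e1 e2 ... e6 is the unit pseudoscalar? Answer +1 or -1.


The pseudoscalar I = e1...e_n (product of all n generators) of Cl(p,q) satisfies I^2 = (-1)^(q + n(n-1)/2).
p = 2, q = 4, n = p + q = 6
n(n-1)/2 = 6 * 5 / 2 = 15
Exponent = q + n(n-1)/2 = 4 + 15 = 19
I^2 = (-1)^19 = -1


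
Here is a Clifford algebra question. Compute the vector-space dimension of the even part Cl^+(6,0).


Even subalgebra dimension = 2^(n-1)
n = 6 + 0 = 6
2^(6 - 1) = 2^5 = 32
Verification: sum of C(6,k) for even k = 1 + 15 + 15 + 1 = 32
Result = 32


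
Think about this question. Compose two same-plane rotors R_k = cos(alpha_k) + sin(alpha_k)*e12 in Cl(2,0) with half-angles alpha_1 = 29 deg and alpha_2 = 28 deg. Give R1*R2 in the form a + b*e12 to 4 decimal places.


Same-plane rotors commute and their half-angles add:
R1*R2 = cos(a1 + a2) + sin(a1 + a2)*e12.
a1 + a2 = 29 + 28 = 57 deg
cos(57 deg) = 0.5446
sin(57 deg) = 0.8387
R1*R2 = 0.5446 + 0.8387*e12


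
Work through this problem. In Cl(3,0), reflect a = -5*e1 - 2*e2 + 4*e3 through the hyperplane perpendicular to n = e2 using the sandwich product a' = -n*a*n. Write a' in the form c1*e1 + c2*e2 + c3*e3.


Reflection formula: a' = -n*a*n, with n = e2 (unit vector, n^2 = 1).
For reflection through hyperplane perp to e2:
The component along e2 flips sign, others stay.
a = (-5, -2, 4)
a' = (-5, 2, 4)
a' = -5*e1 + 2*e2 + 4*e3


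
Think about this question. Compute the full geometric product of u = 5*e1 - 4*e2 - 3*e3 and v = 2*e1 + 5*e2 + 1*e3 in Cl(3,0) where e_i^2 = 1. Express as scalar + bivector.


In Cl(3,0): e_i^2 = 1, e_ie_j = -e_je_i for i != j.
Scalar part = u . v = 5*2 + (-4)*5 + (-3)*1
= 10 + (-20) + (-3) = -13
e12 coeff = 5*5 - (-4)*2 = 25 - (-8) = 33
e13 coeff = 5*1 - (-3)*2 = 5 - (-6) = 11
e23 coeff = (-4)*1 - (-3)*5 = -4 - (-15) = 11
uv = -13 + 33*e12 + 11*e13 + 11*e23


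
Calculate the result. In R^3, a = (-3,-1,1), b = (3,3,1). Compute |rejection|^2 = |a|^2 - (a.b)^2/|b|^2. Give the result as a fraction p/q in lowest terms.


|a|^2 = (-3)^2 + (-1)^2 + 1^2 = 11
|b|^2 = 3^2 + 3^2 + 1^2 = 19
a . b = (-3)*3 + (-1)*3 + 1*1 = -11
(a.b)^2 = (-11)^2 = 121
|rej|^2 = 11 - 121/19
= (209 - 121)/19
= 88/19
In lowest terms: 88/19


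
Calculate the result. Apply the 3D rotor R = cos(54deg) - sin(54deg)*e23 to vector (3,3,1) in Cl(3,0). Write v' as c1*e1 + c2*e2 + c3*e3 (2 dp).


Rotor R = cos(54deg) - sin(54deg)*e23
Rotation angle theta = 2 * 54 = 108 degrees in the e23 plane (e2 -> e3).
The component perpendicular to the plane (e1) is invariant: v'_1 = v1 = 3.00
cos(108deg) = -0.3090, sin(108deg) = 0.9511
v'_2 = v2*cos(theta) - v3*sin(theta) = 3*(-0.3090) - 1*0.9511 = -1.88
v'_3 = v2*sin(theta) + v3*cos(theta) = 3*0.9511 + 1*(-0.3090) = 2.54
v' = 3.00*e1 - 1.88*e2 + 2.54*e3


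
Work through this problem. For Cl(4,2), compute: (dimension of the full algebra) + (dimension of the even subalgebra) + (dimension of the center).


n = 4 + 2 = 6
Total dim = 2^6 = 64
Even subalgebra dim = 2^5 = 32
n is even, so center dim = 1
Sum = 64 + 32 + 1 = 97


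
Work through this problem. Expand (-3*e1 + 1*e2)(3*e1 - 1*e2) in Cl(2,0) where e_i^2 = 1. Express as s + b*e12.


Expand: (-3*e1 + 1*e2)(3*e1 - 1*e2)
= (-3)*3*e1e1 + (-3)*(-1)*e1e2 + 1*3*e2e1 + 1*(-1)*e2e2
Using e1^2 = e2^2 = 1, e2e1 = -e1e2:
Scalar part s = (-3)*3 + 1*(-1) = -9 + (-1) = -10
Bivector part b = (-3)*(-1) - 1*3 = 3 - 3 = 0
uv = -10 + 0*e12


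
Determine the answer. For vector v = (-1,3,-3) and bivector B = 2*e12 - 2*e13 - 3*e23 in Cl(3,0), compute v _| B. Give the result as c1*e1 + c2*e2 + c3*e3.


Left contraction v _| B = <vB>_1 (grade-1 part of the geometric product vB).
Using e1_|e12 = e2, e2_|e12 = -e1, e1_|e13 = e3, e3_|e13 = -e1, e2_|e23 = e3, e3_|e23 = -e2:
e1 coeff: -v2*b12 - v3*b13 = -(3)*(2) - (-3)*(-2) = -12
e2 coeff: v1*b12 - v3*b23 = (-1)*(2) - (-3)*(-3) = -11
e3 coeff: v1*b13 + v2*b23 = (-1)*(-2) + (3)*(-3) = -7
v _| B = -12*e1 - 11*e2 - 7*e3


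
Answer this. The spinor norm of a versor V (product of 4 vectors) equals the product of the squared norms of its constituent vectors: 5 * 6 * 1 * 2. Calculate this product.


Spinor norm N(V) = |v1|^2 * |v2|^2 * ... * |v4|^2
= 5 * 6 * 1 * 2
Running product: 5, 30, 30, 60
N(V) = 60


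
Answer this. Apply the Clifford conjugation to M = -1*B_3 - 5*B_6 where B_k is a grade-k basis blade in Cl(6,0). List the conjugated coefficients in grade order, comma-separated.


Clifford conjugate sign for grade k: (-1)^(k(k+1)/2)
Grade 3: (-1)^(3*4/2) = (-1)^6 = 1, coeff -1 -> -1
Grade 6: (-1)^(6*7/2) = (-1)^21 = -1, coeff -5 -> 5
Conjugated coefficients: -1, 5


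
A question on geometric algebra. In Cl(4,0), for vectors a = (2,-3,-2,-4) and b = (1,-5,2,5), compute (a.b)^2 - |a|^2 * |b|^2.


a . b = 2*1 + (-3)*(-5) + (-2)*2 + (-4)*5
= 2 + 15 + (-4) + (-20) = -7
|a|^2 = 2^2 + (-3)^2 + (-2)^2 + (-4)^2 = 33
|b|^2 = 1^2 + (-5)^2 + 2^2 + 5^2 = 55
(a.b)^2 = (-7)^2 = 49
|a|^2 * |b|^2 = 33 * 55 = 1815
Result = 49 - 1815 = -1766
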